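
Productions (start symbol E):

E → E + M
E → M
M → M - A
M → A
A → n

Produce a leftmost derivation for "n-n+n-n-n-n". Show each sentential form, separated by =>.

E => E+M   [E → E + M]
E+M => M+M   [E → M]
M+M => M-A+M   [M → M - A]
M-A+M => A-A+M   [M → A]
A-A+M => n-A+M   [A → n]
n-A+M => n-n+M   [A → n]
n-n+M => n-n+M-A   [M → M - A]
n-n+M-A => n-n+M-A-A   [M → M - A]
n-n+M-A-A => n-n+M-A-A-A   [M → M - A]
n-n+M-A-A-A => n-n+A-A-A-A   [M → A]
n-n+A-A-A-A => n-n+n-A-A-A   [A → n]
n-n+n-A-A-A => n-n+n-n-A-A   [A → n]
n-n+n-n-A-A => n-n+n-n-n-A   [A → n]
n-n+n-n-n-A => n-n+n-n-n-n   [A → n]

E => E+M => M+M => M-A+M => A-A+M => n-A+M => n-n+M => n-n+M-A => n-n+M-A-A => n-n+M-A-A-A => n-n+A-A-A-A => n-n+n-A-A-A => n-n+n-n-A-A => n-n+n-n-n-A => n-n+n-n-n-n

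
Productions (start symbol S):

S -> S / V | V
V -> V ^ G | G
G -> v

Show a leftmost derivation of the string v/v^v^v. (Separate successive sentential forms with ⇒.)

S ⇒ S/V ⇒ V/V ⇒ G/V ⇒ v/V ⇒ v/V^G ⇒ v/V^G^G ⇒ v/G^G^G ⇒ v/v^G^G ⇒ v/v^v^G ⇒ v/v^v^v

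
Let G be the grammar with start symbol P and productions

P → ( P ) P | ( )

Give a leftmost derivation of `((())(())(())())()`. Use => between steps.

P => (P)P   [P → ( P ) P]
(P)P => ((P)P)P   [P → ( P ) P]
((P)P)P => ((())P)P   [P → ( )]
((())P)P => ((())(P)P)P   [P → ( P ) P]
((())(P)P)P => ((())(())P)P   [P → ( )]
((())(())P)P => ((())(())(P)P)P   [P → ( P ) P]
((())(())(P)P)P => ((())(())(())P)P   [P → ( )]
((())(())(())P)P => ((())(())(())())P   [P → ( )]
((())(())(())())P => ((())(())(())())()   [P → ( )]

P => (P)P => ((P)P)P => ((())P)P => ((())(P)P)P => ((())(())P)P => ((())(())(P)P)P => ((())(())(())P)P => ((())(())(())())P => ((())(())(())())()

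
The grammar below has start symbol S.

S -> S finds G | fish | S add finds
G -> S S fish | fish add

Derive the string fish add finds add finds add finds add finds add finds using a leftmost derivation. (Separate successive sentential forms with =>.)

S => S add finds => S add finds add finds => S add finds add finds add finds => S add finds add finds add finds add finds => S add finds add finds add finds add finds add finds => fish add finds add finds add finds add finds add finds

S => S add finds   [S -> S add finds]
S add finds => S add finds add finds   [S -> S add finds]
S add finds add finds => S add finds add finds add finds   [S -> S add finds]
S add finds add finds add finds => S add finds add finds add finds add finds   [S -> S add finds]
S add finds add finds add finds add finds => S add finds add finds add finds add finds add finds   [S -> S add finds]
S add finds add finds add finds add finds add finds => fish add finds add finds add finds add finds add finds   [S -> fish]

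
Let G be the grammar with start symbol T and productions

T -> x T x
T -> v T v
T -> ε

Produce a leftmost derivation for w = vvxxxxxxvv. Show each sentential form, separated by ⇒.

T ⇒ vTv ⇒ vvTvv ⇒ vvxTxvv ⇒ vvxxTxxvv ⇒ vvxxxTxxxvv ⇒ vvxxxxxxvv

T ⇒ vTv   [T -> v T v]
vTv ⇒ vvTvv   [T -> v T v]
vvTvv ⇒ vvxTxvv   [T -> x T x]
vvxTxvv ⇒ vvxxTxxvv   [T -> x T x]
vvxxTxxvv ⇒ vvxxxTxxxvv   [T -> x T x]
vvxxxTxxxvv ⇒ vvxxxxxxvv   [T -> ε]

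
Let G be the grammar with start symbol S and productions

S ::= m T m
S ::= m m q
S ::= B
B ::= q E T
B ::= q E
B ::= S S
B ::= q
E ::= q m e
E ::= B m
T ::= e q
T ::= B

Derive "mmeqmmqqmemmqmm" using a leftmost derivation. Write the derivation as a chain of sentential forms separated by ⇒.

S ⇒ mTm ⇒ mBm ⇒ mSSm ⇒ mmTmSm ⇒ mmeqmSm ⇒ mmeqmmTmm ⇒ mmeqmmBmm ⇒ mmeqmmSSmm ⇒ mmeqmmBSmm ⇒ mmeqmmqESmm ⇒ mmeqmmqqmeSmm ⇒ mmeqmmqqmemmqmm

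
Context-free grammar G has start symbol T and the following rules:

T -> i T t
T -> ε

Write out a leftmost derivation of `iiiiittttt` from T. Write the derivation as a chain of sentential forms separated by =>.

T => iTt   [T -> i T t]
iTt => iiTtt   [T -> i T t]
iiTtt => iiiTttt   [T -> i T t]
iiiTttt => iiiiTtttt   [T -> i T t]
iiiiTtttt => iiiiiTttttt   [T -> i T t]
iiiiiTttttt => iiiiittttt   [T -> ε]

T => iTt => iiTtt => iiiTttt => iiiiTtttt => iiiiiTttttt => iiiiittttt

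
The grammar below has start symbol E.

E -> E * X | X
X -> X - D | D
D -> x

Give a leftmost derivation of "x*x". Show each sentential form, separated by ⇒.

E ⇒ E*X   [E -> E * X]
E*X ⇒ X*X   [E -> X]
X*X ⇒ D*X   [X -> D]
D*X ⇒ x*X   [D -> x]
x*X ⇒ x*D   [X -> D]
x*D ⇒ x*x   [D -> x]

E ⇒ E*X ⇒ X*X ⇒ D*X ⇒ x*X ⇒ x*D ⇒ x*x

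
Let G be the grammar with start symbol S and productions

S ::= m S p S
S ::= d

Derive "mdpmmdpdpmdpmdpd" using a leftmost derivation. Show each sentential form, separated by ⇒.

S ⇒ mSpS   [S ::= m S p S]
mSpS ⇒ mdpS   [S ::= d]
mdpS ⇒ mdpmSpS   [S ::= m S p S]
mdpmSpS ⇒ mdpmmSpSpS   [S ::= m S p S]
mdpmmSpSpS ⇒ mdpmmdpSpS   [S ::= d]
mdpmmdpSpS ⇒ mdpmmdpdpS   [S ::= d]
mdpmmdpdpS ⇒ mdpmmdpdpmSpS   [S ::= m S p S]
mdpmmdpdpmSpS ⇒ mdpmmdpdpmdpS   [S ::= d]
mdpmmdpdpmdpS ⇒ mdpmmdpdpmdpmSpS   [S ::= m S p S]
mdpmmdpdpmdpmSpS ⇒ mdpmmdpdpmdpmdpS   [S ::= d]
mdpmmdpdpmdpmdpS ⇒ mdpmmdpdpmdpmdpd   [S ::= d]

S ⇒ mSpS ⇒ mdpS ⇒ mdpmSpS ⇒ mdpmmSpSpS ⇒ mdpmmdpSpS ⇒ mdpmmdpdpS ⇒ mdpmmdpdpmSpS ⇒ mdpmmdpdpmdpS ⇒ mdpmmdpdpmdpmSpS ⇒ mdpmmdpdpmdpmdpS ⇒ mdpmmdpdpmdpmdpd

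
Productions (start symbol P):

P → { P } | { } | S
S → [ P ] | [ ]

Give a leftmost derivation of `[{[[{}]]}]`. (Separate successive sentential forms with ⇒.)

P ⇒ S ⇒ [P] ⇒ [{P}] ⇒ [{S}] ⇒ [{[P]}] ⇒ [{[S]}] ⇒ [{[[P]]}] ⇒ [{[[{}]]}]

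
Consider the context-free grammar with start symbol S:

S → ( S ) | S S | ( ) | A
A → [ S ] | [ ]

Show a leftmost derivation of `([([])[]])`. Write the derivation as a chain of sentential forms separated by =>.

S=>(S)=>(A)=>([S])=>([SS])=>([(S)S])=>([(A)S])=>([([])S])=>([([])A])=>([([])[]])

S => (S)   [S → ( S )]
(S) => (A)   [S → A]
(A) => ([S])   [A → [ S ]]
([S]) => ([SS])   [S → S S]
([SS]) => ([(S)S])   [S → ( S )]
([(S)S]) => ([(A)S])   [S → A]
([(A)S]) => ([([])S])   [A → [ ]]
([([])S]) => ([([])A])   [S → A]
([([])A]) => ([([])[]])   [A → [ ]]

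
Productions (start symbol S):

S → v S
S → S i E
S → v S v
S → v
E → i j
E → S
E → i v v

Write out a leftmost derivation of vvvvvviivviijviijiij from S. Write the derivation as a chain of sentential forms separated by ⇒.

S ⇒ SiE   [S → S i E]
SiE ⇒ SiEiE   [S → S i E]
SiEiE ⇒ vSviEiE   [S → v S v]
vSviEiE ⇒ vvSviEiE   [S → v S]
vvSviEiE ⇒ vvvSviEiE   [S → v S]
vvvSviEiE ⇒ vvvSiEviEiE   [S → S i E]
vvvSiEviEiE ⇒ vvvvSiEviEiE   [S → v S]
vvvvSiEviEiE ⇒ vvvvvSiEviEiE   [S → v S]
vvvvvSiEviEiE ⇒ vvvvvSiEiEviEiE   [S → S i E]
vvvvvSiEiEviEiE ⇒ vvvvvviEiEviEiE   [S → v]
vvvvvviEiEviEiE ⇒ vvvvvviivviEviEiE   [E → i v v]
vvvvvviivviEviEiE ⇒ vvvvvviivviijviEiE   [E → i j]
vvvvvviivviijviEiE ⇒ vvvvvviivviijviijiE   [E → i j]
vvvvvviivviijviijiE ⇒ vvvvvviivviijviijiij   [E → i j]

S ⇒ SiE ⇒ SiEiE ⇒ vSviEiE ⇒ vvSviEiE ⇒ vvvSviEiE ⇒ vvvSiEviEiE ⇒ vvvvSiEviEiE ⇒ vvvvvSiEviEiE ⇒ vvvvvSiEiEviEiE ⇒ vvvvvviEiEviEiE ⇒ vvvvvviivviEviEiE ⇒ vvvvvviivviijviEiE ⇒ vvvvvviivviijviijiE ⇒ vvvvvviivviijviijiij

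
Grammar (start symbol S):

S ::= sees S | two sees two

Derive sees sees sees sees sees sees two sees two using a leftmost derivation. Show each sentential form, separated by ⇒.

S ⇒ sees S ⇒ sees sees S ⇒ sees sees sees S ⇒ sees sees sees sees S ⇒ sees sees sees sees sees S ⇒ sees sees sees sees sees sees S ⇒ sees sees sees sees sees sees two sees two

S ⇒ sees S   [S ::= sees S]
sees S ⇒ sees sees S   [S ::= sees S]
sees sees S ⇒ sees sees sees S   [S ::= sees S]
sees sees sees S ⇒ sees sees sees sees S   [S ::= sees S]
sees sees sees sees S ⇒ sees sees sees sees sees S   [S ::= sees S]
sees sees sees sees sees S ⇒ sees sees sees sees sees sees S   [S ::= sees S]
sees sees sees sees sees sees S ⇒ sees sees sees sees sees sees two sees two   [S ::= two sees two]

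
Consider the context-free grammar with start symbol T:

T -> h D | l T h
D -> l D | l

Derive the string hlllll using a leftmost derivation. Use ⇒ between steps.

T⇒hD⇒hlD⇒hllD⇒hlllD⇒hllllD⇒hlllll

T ⇒ hD   [T -> h D]
hD ⇒ hlD   [D -> l D]
hlD ⇒ hllD   [D -> l D]
hllD ⇒ hlllD   [D -> l D]
hlllD ⇒ hllllD   [D -> l D]
hllllD ⇒ hlllll   [D -> l]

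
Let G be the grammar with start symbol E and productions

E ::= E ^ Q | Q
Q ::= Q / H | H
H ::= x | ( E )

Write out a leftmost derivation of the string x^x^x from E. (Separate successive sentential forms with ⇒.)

E ⇒ E^Q ⇒ E^Q^Q ⇒ Q^Q^Q ⇒ H^Q^Q ⇒ x^Q^Q ⇒ x^H^Q ⇒ x^x^Q ⇒ x^x^H ⇒ x^x^x

E ⇒ E^Q   [E ::= E ^ Q]
E^Q ⇒ E^Q^Q   [E ::= E ^ Q]
E^Q^Q ⇒ Q^Q^Q   [E ::= Q]
Q^Q^Q ⇒ H^Q^Q   [Q ::= H]
H^Q^Q ⇒ x^Q^Q   [H ::= x]
x^Q^Q ⇒ x^H^Q   [Q ::= H]
x^H^Q ⇒ x^x^Q   [H ::= x]
x^x^Q ⇒ x^x^H   [Q ::= H]
x^x^H ⇒ x^x^x   [H ::= x]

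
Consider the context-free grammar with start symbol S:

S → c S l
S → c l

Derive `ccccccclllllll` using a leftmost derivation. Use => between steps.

S => cSl => ccSll => cccSlll => ccccSllll => cccccSlllll => ccccccSllllll => ccccccclllllll

S => cSl   [S → c S l]
cSl => ccSll   [S → c S l]
ccSll => cccSlll   [S → c S l]
cccSlll => ccccSllll   [S → c S l]
ccccSllll => cccccSlllll   [S → c S l]
cccccSlllll => ccccccSllllll   [S → c S l]
ccccccSllllll => ccccccclllllll   [S → c l]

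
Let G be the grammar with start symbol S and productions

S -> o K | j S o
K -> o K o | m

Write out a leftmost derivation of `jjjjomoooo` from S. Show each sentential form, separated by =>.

S => jSo => jjSoo => jjjSooo => jjjjSoooo => jjjjoKoooo => jjjjomoooo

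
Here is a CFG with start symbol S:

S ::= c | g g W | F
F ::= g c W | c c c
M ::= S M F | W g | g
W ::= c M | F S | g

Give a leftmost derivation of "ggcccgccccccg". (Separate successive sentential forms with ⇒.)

S ⇒ ggW ⇒ ggFS ⇒ ggcccS ⇒ ggcccF ⇒ ggcccgcW ⇒ ggcccgccM ⇒ ggcccgccWg ⇒ ggcccgccFSg ⇒ ggcccgcccccSg ⇒ ggcccgccccccg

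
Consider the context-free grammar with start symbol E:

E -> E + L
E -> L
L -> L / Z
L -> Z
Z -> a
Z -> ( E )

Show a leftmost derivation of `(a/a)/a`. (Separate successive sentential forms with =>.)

E => L   [E -> L]
L => L/Z   [L -> L / Z]
L/Z => Z/Z   [L -> Z]
Z/Z => (E)/Z   [Z -> ( E )]
(E)/Z => (L)/Z   [E -> L]
(L)/Z => (L/Z)/Z   [L -> L / Z]
(L/Z)/Z => (Z/Z)/Z   [L -> Z]
(Z/Z)/Z => (a/Z)/Z   [Z -> a]
(a/Z)/Z => (a/a)/Z   [Z -> a]
(a/a)/Z => (a/a)/a   [Z -> a]

E => L => L/Z => Z/Z => (E)/Z => (L)/Z => (L/Z)/Z => (Z/Z)/Z => (a/Z)/Z => (a/a)/Z => (a/a)/a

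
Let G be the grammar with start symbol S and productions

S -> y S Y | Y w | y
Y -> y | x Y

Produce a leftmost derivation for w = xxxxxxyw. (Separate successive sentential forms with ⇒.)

S ⇒ Yw ⇒ xYw ⇒ xxYw ⇒ xxxYw ⇒ xxxxYw ⇒ xxxxxYw ⇒ xxxxxxYw ⇒ xxxxxxyw

S ⇒ Yw   [S -> Y w]
Yw ⇒ xYw   [Y -> x Y]
xYw ⇒ xxYw   [Y -> x Y]
xxYw ⇒ xxxYw   [Y -> x Y]
xxxYw ⇒ xxxxYw   [Y -> x Y]
xxxxYw ⇒ xxxxxYw   [Y -> x Y]
xxxxxYw ⇒ xxxxxxYw   [Y -> x Y]
xxxxxxYw ⇒ xxxxxxyw   [Y -> y]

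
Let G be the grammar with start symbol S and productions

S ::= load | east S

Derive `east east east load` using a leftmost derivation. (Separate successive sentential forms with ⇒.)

S ⇒ east S ⇒ east east S ⇒ east east east S ⇒ east east east load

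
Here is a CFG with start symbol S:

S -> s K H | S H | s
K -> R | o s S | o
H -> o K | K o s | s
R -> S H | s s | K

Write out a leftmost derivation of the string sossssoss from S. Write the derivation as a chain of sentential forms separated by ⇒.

S ⇒ SH ⇒ sKHH ⇒ sosSHH ⇒ sossHH ⇒ sossKosH ⇒ sossRosH ⇒ sossssosH ⇒ sossssoss

S ⇒ SH   [S -> S H]
SH ⇒ sKHH   [S -> s K H]
sKHH ⇒ sosSHH   [K -> o s S]
sosSHH ⇒ sossHH   [S -> s]
sossHH ⇒ sossKosH   [H -> K o s]
sossKosH ⇒ sossRosH   [K -> R]
sossRosH ⇒ sossssosH   [R -> s s]
sossssosH ⇒ sossssoss   [H -> s]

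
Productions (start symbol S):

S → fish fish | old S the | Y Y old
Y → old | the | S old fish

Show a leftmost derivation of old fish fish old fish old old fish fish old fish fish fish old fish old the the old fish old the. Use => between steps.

S => old S the   [S → old S the]
old S the => old Y Y old the   [S → Y Y old]
old Y Y old the => old S old fish Y old the   [Y → S old fish]
old S old fish Y old the => old fish fish old fish Y old the   [S → fish fish]
old fish fish old fish Y old the => old fish fish old fish S old fish old the   [Y → S old fish]
old fish fish old fish S old fish old the => old fish fish old fish old S the old fish old the   [S → old S the]
old fish fish old fish old S the old fish old the => old fish fish old fish old old S the the old fish old the   [S → old S the]
old fish fish old fish old old S the the old fish old the => old fish fish old fish old old Y Y old the the old fish old the   [S → Y Y old]
old fish fish old fish old old Y Y old the the old fish old the => old fish fish old fish old old S old fish Y old the the old fish old the   [Y → S old fish]
old fish fish old fish old old S old fish Y old the the old fish old the => old fish fish old fish old old fish fish old fish Y old the the old fish old the   [S → fish fish]
old fish fish old fish old old fish fish old fish Y old the the old fish old the => old fish fish old fish old old fish fish old fish S old fish old the the old fish old the   [Y → S old fish]
old fish fish old fish old old fish fish old fish S old fish old the the old fish old the => old fish fish old fish old old fish fish old fish fish fish old fish old the the old fish old the   [S → fish fish]

S => old S the => old Y Y old the => old S old fish Y old the => old fish fish old fish Y old the => old fish fish old fish S old fish old the => old fish fish old fish old S the old fish old the => old fish fish old fish old old S the the old fish old the => old fish fish old fish old old Y Y old the the old fish old the => old fish fish old fish old old S old fish Y old the the old fish old the => old fish fish old fish old old fish fish old fish Y old the the old fish old the => old fish fish old fish old old fish fish old fish S old fish old the the old fish old the => old fish fish old fish old old fish fish old fish fish fish old fish old the the old fish old the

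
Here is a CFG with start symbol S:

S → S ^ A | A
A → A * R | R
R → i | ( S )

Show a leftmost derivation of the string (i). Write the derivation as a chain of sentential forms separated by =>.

S => A   [S → A]
A => R   [A → R]
R => (S)   [R → ( S )]
(S) => (A)   [S → A]
(A) => (R)   [A → R]
(R) => (i)   [R → i]

S => A => R => (S) => (A) => (R) => (i)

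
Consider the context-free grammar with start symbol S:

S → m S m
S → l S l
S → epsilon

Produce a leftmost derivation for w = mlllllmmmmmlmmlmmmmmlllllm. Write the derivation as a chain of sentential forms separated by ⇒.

S ⇒ mSm ⇒ mlSlm ⇒ mllSllm ⇒ mlllSlllm ⇒ mllllSllllm ⇒ mlllllSlllllm ⇒ mlllllmSmlllllm ⇒ mlllllmmSmmlllllm ⇒ mlllllmmmSmmmlllllm ⇒ mlllllmmmmSmmmmlllllm ⇒ mlllllmmmmmSmmmmmlllllm ⇒ mlllllmmmmmlSlmmmmmlllllm ⇒ mlllllmmmmmlmSmlmmmmmlllllm ⇒ mlllllmmmmmlmmlmmmmmlllllm

S ⇒ mSm   [S → m S m]
mSm ⇒ mlSlm   [S → l S l]
mlSlm ⇒ mllSllm   [S → l S l]
mllSllm ⇒ mlllSlllm   [S → l S l]
mlllSlllm ⇒ mllllSllllm   [S → l S l]
mllllSllllm ⇒ mlllllSlllllm   [S → l S l]
mlllllSlllllm ⇒ mlllllmSmlllllm   [S → m S m]
mlllllmSmlllllm ⇒ mlllllmmSmmlllllm   [S → m S m]
mlllllmmSmmlllllm ⇒ mlllllmmmSmmmlllllm   [S → m S m]
mlllllmmmSmmmlllllm ⇒ mlllllmmmmSmmmmlllllm   [S → m S m]
mlllllmmmmSmmmmlllllm ⇒ mlllllmmmmmSmmmmmlllllm   [S → m S m]
mlllllmmmmmSmmmmmlllllm ⇒ mlllllmmmmmlSlmmmmmlllllm   [S → l S l]
mlllllmmmmmlSlmmmmmlllllm ⇒ mlllllmmmmmlmSmlmmmmmlllllm   [S → m S m]
mlllllmmmmmlmSmlmmmmmlllllm ⇒ mlllllmmmmmlmmlmmmmmlllllm   [S → epsilon]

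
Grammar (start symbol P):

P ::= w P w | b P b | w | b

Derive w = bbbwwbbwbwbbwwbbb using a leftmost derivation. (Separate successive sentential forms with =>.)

P=>bPb=>bbPbb=>bbbPbbb=>bbbwPwbbb=>bbbwwPwwbbb=>bbbwwbPbwwbbb=>bbbwwbbPbbwwbbb=>bbbwwbbwPwbbwwbbb=>bbbwwbbwbwbbwwbbb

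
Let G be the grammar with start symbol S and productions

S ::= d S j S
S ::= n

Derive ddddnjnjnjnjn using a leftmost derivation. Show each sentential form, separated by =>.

S => dSjS => ddSjSjS => dddSjSjSjS => ddddSjSjSjSjS => ddddnjSjSjSjS => ddddnjnjSjSjS => ddddnjnjnjSjS => ddddnjnjnjnjS => ddddnjnjnjnjn

S => dSjS   [S ::= d S j S]
dSjS => ddSjSjS   [S ::= d S j S]
ddSjSjS => dddSjSjSjS   [S ::= d S j S]
dddSjSjSjS => ddddSjSjSjSjS   [S ::= d S j S]
ddddSjSjSjSjS => ddddnjSjSjSjS   [S ::= n]
ddddnjSjSjSjS => ddddnjnjSjSjS   [S ::= n]
ddddnjnjSjSjS => ddddnjnjnjSjS   [S ::= n]
ddddnjnjnjSjS => ddddnjnjnjnjS   [S ::= n]
ddddnjnjnjnjS => ddddnjnjnjnjn   [S ::= n]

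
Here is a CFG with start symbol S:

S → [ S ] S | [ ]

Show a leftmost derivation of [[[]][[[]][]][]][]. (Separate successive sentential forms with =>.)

S => [S]S => [[S]S]S => [[[]]S]S => [[[]][S]S]S => [[[]][[S]S]S]S => [[[]][[[]]S]S]S => [[[]][[[]][]]S]S => [[[]][[[]][]][]]S => [[[]][[[]][]][]][]

S => [S]S   [S → [ S ] S]
[S]S => [[S]S]S   [S → [ S ] S]
[[S]S]S => [[[]]S]S   [S → [ ]]
[[[]]S]S => [[[]][S]S]S   [S → [ S ] S]
[[[]][S]S]S => [[[]][[S]S]S]S   [S → [ S ] S]
[[[]][[S]S]S]S => [[[]][[[]]S]S]S   [S → [ ]]
[[[]][[[]]S]S]S => [[[]][[[]][]]S]S   [S → [ ]]
[[[]][[[]][]]S]S => [[[]][[[]][]][]]S   [S → [ ]]
[[[]][[[]][]][]]S => [[[]][[[]][]][]][]   [S → [ ]]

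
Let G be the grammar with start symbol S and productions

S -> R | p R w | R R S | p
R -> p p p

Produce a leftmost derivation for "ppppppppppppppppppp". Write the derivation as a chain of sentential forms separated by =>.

S=>RRS=>pppRS=>ppppppS=>ppppppRRS=>pppppppppRS=>ppppppppppppS=>ppppppppppppRRS=>pppppppppppppppRS=>ppppppppppppppppppS=>ppppppppppppppppppp

S => RRS   [S -> R R S]
RRS => pppRS   [R -> p p p]
pppRS => ppppppS   [R -> p p p]
ppppppS => ppppppRRS   [S -> R R S]
ppppppRRS => pppppppppRS   [R -> p p p]
pppppppppRS => ppppppppppppS   [R -> p p p]
ppppppppppppS => ppppppppppppRRS   [S -> R R S]
ppppppppppppRRS => pppppppppppppppRS   [R -> p p p]
pppppppppppppppRS => ppppppppppppppppppS   [R -> p p p]
ppppppppppppppppppS => ppppppppppppppppppp   [S -> p]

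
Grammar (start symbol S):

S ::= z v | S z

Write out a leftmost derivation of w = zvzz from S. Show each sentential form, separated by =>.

S => Sz   [S ::= S z]
Sz => Szz   [S ::= S z]
Szz => zvzz   [S ::= z v]

S => Sz => Szz => zvzz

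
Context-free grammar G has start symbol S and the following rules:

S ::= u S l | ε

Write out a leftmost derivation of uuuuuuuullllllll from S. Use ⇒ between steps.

S ⇒ uSl ⇒ uuSll ⇒ uuuSlll ⇒ uuuuSllll ⇒ uuuuuSlllll ⇒ uuuuuuSllllll ⇒ uuuuuuuSlllllll ⇒ uuuuuuuuSllllllll ⇒ uuuuuuuullllllll

S ⇒ uSl   [S ::= u S l]
uSl ⇒ uuSll   [S ::= u S l]
uuSll ⇒ uuuSlll   [S ::= u S l]
uuuSlll ⇒ uuuuSllll   [S ::= u S l]
uuuuSllll ⇒ uuuuuSlllll   [S ::= u S l]
uuuuuSlllll ⇒ uuuuuuSllllll   [S ::= u S l]
uuuuuuSllllll ⇒ uuuuuuuSlllllll   [S ::= u S l]
uuuuuuuSlllllll ⇒ uuuuuuuuSllllllll   [S ::= u S l]
uuuuuuuuSllllllll ⇒ uuuuuuuullllllll   [S ::= ε]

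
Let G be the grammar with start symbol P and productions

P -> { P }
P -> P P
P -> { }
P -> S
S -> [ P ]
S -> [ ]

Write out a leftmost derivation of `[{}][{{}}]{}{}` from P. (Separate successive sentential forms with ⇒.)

P ⇒ PP ⇒ PPP ⇒ SPP ⇒ [P]PP ⇒ [{}]PP ⇒ [{}]PPP ⇒ [{}]SPP ⇒ [{}][P]PP ⇒ [{}][{P}]PP ⇒ [{}][{{}}]PP ⇒ [{}][{{}}]{}P ⇒ [{}][{{}}]{}{}

P ⇒ PP   [P -> P P]
PP ⇒ PPP   [P -> P P]
PPP ⇒ SPP   [P -> S]
SPP ⇒ [P]PP   [S -> [ P ]]
[P]PP ⇒ [{}]PP   [P -> { }]
[{}]PP ⇒ [{}]PPP   [P -> P P]
[{}]PPP ⇒ [{}]SPP   [P -> S]
[{}]SPP ⇒ [{}][P]PP   [S -> [ P ]]
[{}][P]PP ⇒ [{}][{P}]PP   [P -> { P }]
[{}][{P}]PP ⇒ [{}][{{}}]PP   [P -> { }]
[{}][{{}}]PP ⇒ [{}][{{}}]{}P   [P -> { }]
[{}][{{}}]{}P ⇒ [{}][{{}}]{}{}   [P -> { }]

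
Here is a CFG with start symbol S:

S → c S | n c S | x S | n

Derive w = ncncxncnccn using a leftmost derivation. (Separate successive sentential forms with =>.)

S => ncS => ncncS => ncncxS => ncncxncS => ncncxncncS => ncncxncnccS => ncncxncnccn

S => ncS   [S → n c S]
ncS => ncncS   [S → n c S]
ncncS => ncncxS   [S → x S]
ncncxS => ncncxncS   [S → n c S]
ncncxncS => ncncxncncS   [S → n c S]
ncncxncncS => ncncxncnccS   [S → c S]
ncncxncnccS => ncncxncnccn   [S → n]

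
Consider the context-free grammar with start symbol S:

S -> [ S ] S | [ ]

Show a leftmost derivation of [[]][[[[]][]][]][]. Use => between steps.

S => [S]S => [[]]S => [[]][S]S => [[]][[S]S]S => [[]][[[S]S]S]S => [[]][[[[]]S]S]S => [[]][[[[]][]]S]S => [[]][[[[]][]][]]S => [[]][[[[]][]][]][]

S => [S]S   [S -> [ S ] S]
[S]S => [[]]S   [S -> [ ]]
[[]]S => [[]][S]S   [S -> [ S ] S]
[[]][S]S => [[]][[S]S]S   [S -> [ S ] S]
[[]][[S]S]S => [[]][[[S]S]S]S   [S -> [ S ] S]
[[]][[[S]S]S]S => [[]][[[[]]S]S]S   [S -> [ ]]
[[]][[[[]]S]S]S => [[]][[[[]][]]S]S   [S -> [ ]]
[[]][[[[]][]]S]S => [[]][[[[]][]][]]S   [S -> [ ]]
[[]][[[[]][]][]]S => [[]][[[[]][]][]][]   [S -> [ ]]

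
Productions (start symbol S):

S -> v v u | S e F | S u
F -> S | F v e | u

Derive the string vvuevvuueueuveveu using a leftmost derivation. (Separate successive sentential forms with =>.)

S => Su => SeFu => vvueFu => vvueFveu => vvueSveu => vvueSeFveu => vvueSeFeFveu => vvueSueFeFveu => vvuevvuueFeFveu => vvuevvuueueFveu => vvuevvuueueFveveu => vvuevvuueueuveveu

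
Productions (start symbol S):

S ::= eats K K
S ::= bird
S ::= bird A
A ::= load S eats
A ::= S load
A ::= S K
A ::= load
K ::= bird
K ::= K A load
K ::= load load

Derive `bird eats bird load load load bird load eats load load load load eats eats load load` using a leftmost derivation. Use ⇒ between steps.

S ⇒ bird A ⇒ bird S load ⇒ bird eats K K load ⇒ bird eats bird K load ⇒ bird eats bird K A load load ⇒ bird eats bird load load A load load ⇒ bird eats bird load load load S eats load load ⇒ bird eats bird load load load bird A eats load load ⇒ bird eats bird load load load bird load S eats eats load load ⇒ bird eats bird load load load bird load eats K K eats eats load load ⇒ bird eats bird load load load bird load eats load load K eats eats load load ⇒ bird eats bird load load load bird load eats load load load load eats eats load load

S ⇒ bird A   [S ::= bird A]
bird A ⇒ bird S load   [A ::= S load]
bird S load ⇒ bird eats K K load   [S ::= eats K K]
bird eats K K load ⇒ bird eats bird K load   [K ::= bird]
bird eats bird K load ⇒ bird eats bird K A load load   [K ::= K A load]
bird eats bird K A load load ⇒ bird eats bird load load A load load   [K ::= load load]
bird eats bird load load A load load ⇒ bird eats bird load load load S eats load load   [A ::= load S eats]
bird eats bird load load load S eats load load ⇒ bird eats bird load load load bird A eats load load   [S ::= bird A]
bird eats bird load load load bird A eats load load ⇒ bird eats bird load load load bird load S eats eats load load   [A ::= load S eats]
bird eats bird load load load bird load S eats eats load load ⇒ bird eats bird load load load bird load eats K K eats eats load load   [S ::= eats K K]
bird eats bird load load load bird load eats K K eats eats load load ⇒ bird eats bird load load load bird load eats load load K eats eats load load   [K ::= load load]
bird eats bird load load load bird load eats load load K eats eats load load ⇒ bird eats bird load load load bird load eats load load load load eats eats load load   [K ::= load load]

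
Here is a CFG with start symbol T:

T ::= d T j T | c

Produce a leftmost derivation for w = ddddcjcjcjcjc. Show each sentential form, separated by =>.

T => dTjT   [T ::= d T j T]
dTjT => ddTjTjT   [T ::= d T j T]
ddTjTjT => dddTjTjTjT   [T ::= d T j T]
dddTjTjTjT => ddddTjTjTjTjT   [T ::= d T j T]
ddddTjTjTjTjT => ddddcjTjTjTjT   [T ::= c]
ddddcjTjTjTjT => ddddcjcjTjTjT   [T ::= c]
ddddcjcjTjTjT => ddddcjcjcjTjT   [T ::= c]
ddddcjcjcjTjT => ddddcjcjcjcjT   [T ::= c]
ddddcjcjcjcjT => ddddcjcjcjcjc   [T ::= c]

T=>dTjT=>ddTjTjT=>dddTjTjTjT=>ddddTjTjTjTjT=>ddddcjTjTjTjT=>ddddcjcjTjTjT=>ddddcjcjcjTjT=>ddddcjcjcjcjT=>ddddcjcjcjcjc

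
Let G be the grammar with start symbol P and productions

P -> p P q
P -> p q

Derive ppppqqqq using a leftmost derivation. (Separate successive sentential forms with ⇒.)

P ⇒ pPq ⇒ ppPqq ⇒ pppPqqq ⇒ ppppqqqq

P ⇒ pPq   [P -> p P q]
pPq ⇒ ppPqq   [P -> p P q]
ppPqq ⇒ pppPqqq   [P -> p P q]
pppPqqq ⇒ ppppqqqq   [P -> p q]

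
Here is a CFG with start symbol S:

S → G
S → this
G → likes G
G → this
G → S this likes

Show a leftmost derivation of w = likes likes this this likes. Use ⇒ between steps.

S ⇒ G ⇒ likes G ⇒ likes S this likes ⇒ likes G this likes ⇒ likes likes G this likes ⇒ likes likes this this likes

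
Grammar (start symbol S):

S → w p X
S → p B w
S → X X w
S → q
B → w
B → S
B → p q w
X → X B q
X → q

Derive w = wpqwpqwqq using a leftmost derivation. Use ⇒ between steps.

S ⇒ wpX ⇒ wpXBq ⇒ wpqBq ⇒ wpqSq ⇒ wpqwpXq ⇒ wpqwpXBqq ⇒ wpqwpqBqq ⇒ wpqwpqwqq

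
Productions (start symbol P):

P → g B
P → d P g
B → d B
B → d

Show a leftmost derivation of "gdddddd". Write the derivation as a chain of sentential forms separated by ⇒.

P ⇒ gB   [P → g B]
gB ⇒ gdB   [B → d B]
gdB ⇒ gddB   [B → d B]
gddB ⇒ gdddB   [B → d B]
gdddB ⇒ gddddB   [B → d B]
gddddB ⇒ gdddddB   [B → d B]
gdddddB ⇒ gdddddd   [B → d]

P ⇒ gB ⇒ gdB ⇒ gddB ⇒ gdddB ⇒ gddddB ⇒ gdddddB ⇒ gdddddd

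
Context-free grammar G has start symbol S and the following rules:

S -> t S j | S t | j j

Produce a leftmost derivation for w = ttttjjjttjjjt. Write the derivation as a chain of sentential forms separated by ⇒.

S⇒St⇒tSjt⇒ttSjjt⇒tttSjjjt⇒tttStjjjt⇒tttSttjjjt⇒ttttSjttjjjt⇒ttttjjjttjjjt

S ⇒ St   [S -> S t]
St ⇒ tSjt   [S -> t S j]
tSjt ⇒ ttSjjt   [S -> t S j]
ttSjjt ⇒ tttSjjjt   [S -> t S j]
tttSjjjt ⇒ tttStjjjt   [S -> S t]
tttStjjjt ⇒ tttSttjjjt   [S -> S t]
tttSttjjjt ⇒ ttttSjttjjjt   [S -> t S j]
ttttSjttjjjt ⇒ ttttjjjttjjjt   [S -> j j]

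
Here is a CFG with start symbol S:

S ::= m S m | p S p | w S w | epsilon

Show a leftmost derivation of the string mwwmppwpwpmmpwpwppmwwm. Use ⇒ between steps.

S ⇒ mSm ⇒ mwSwm ⇒ mwwSwwm ⇒ mwwmSmwwm ⇒ mwwmpSpmwwm ⇒ mwwmppSppmwwm ⇒ mwwmppwSwppmwwm ⇒ mwwmppwpSpwppmwwm ⇒ mwwmppwpwSwpwppmwwm ⇒ mwwmppwpwpSpwpwppmwwm ⇒ mwwmppwpwpmSmpwpwppmwwm ⇒ mwwmppwpwpmmpwpwppmwwm

S ⇒ mSm   [S ::= m S m]
mSm ⇒ mwSwm   [S ::= w S w]
mwSwm ⇒ mwwSwwm   [S ::= w S w]
mwwSwwm ⇒ mwwmSmwwm   [S ::= m S m]
mwwmSmwwm ⇒ mwwmpSpmwwm   [S ::= p S p]
mwwmpSpmwwm ⇒ mwwmppSppmwwm   [S ::= p S p]
mwwmppSppmwwm ⇒ mwwmppwSwppmwwm   [S ::= w S w]
mwwmppwSwppmwwm ⇒ mwwmppwpSpwppmwwm   [S ::= p S p]
mwwmppwpSpwppmwwm ⇒ mwwmppwpwSwpwppmwwm   [S ::= w S w]
mwwmppwpwSwpwppmwwm ⇒ mwwmppwpwpSpwpwppmwwm   [S ::= p S p]
mwwmppwpwpSpwpwppmwwm ⇒ mwwmppwpwpmSmpwpwppmwwm   [S ::= m S m]
mwwmppwpwpmSmpwpwppmwwm ⇒ mwwmppwpwpmmpwpwppmwwm   [S ::= epsilon]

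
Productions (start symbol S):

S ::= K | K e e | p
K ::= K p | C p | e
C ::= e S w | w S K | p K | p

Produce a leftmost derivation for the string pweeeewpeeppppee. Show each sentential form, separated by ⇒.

S ⇒ Kee ⇒ Cpee ⇒ pKpee ⇒ pCppee ⇒ pwSKppee ⇒ pwKeeKppee ⇒ pwCpeeKppee ⇒ pweSwpeeKppee ⇒ pweKeewpeeKppee ⇒ pweeeewpeeKppee ⇒ pweeeewpeeCpppee ⇒ pweeeewpeeppppee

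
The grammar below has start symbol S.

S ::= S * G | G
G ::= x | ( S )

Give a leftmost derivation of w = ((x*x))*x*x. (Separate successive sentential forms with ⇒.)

S ⇒ S*G   [S ::= S * G]
S*G ⇒ S*G*G   [S ::= S * G]
S*G*G ⇒ G*G*G   [S ::= G]
G*G*G ⇒ (S)*G*G   [G ::= ( S )]
(S)*G*G ⇒ (G)*G*G   [S ::= G]
(G)*G*G ⇒ ((S))*G*G   [G ::= ( S )]
((S))*G*G ⇒ ((S*G))*G*G   [S ::= S * G]
((S*G))*G*G ⇒ ((G*G))*G*G   [S ::= G]
((G*G))*G*G ⇒ ((x*G))*G*G   [G ::= x]
((x*G))*G*G ⇒ ((x*x))*G*G   [G ::= x]
((x*x))*G*G ⇒ ((x*x))*x*G   [G ::= x]
((x*x))*x*G ⇒ ((x*x))*x*x   [G ::= x]

S ⇒ S*G ⇒ S*G*G ⇒ G*G*G ⇒ (S)*G*G ⇒ (G)*G*G ⇒ ((S))*G*G ⇒ ((S*G))*G*G ⇒ ((G*G))*G*G ⇒ ((x*G))*G*G ⇒ ((x*x))*G*G ⇒ ((x*x))*x*G ⇒ ((x*x))*x*x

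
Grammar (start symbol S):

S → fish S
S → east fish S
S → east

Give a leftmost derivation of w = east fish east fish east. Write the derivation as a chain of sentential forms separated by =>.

S => east fish S   [S → east fish S]
east fish S => east fish east fish S   [S → east fish S]
east fish east fish S => east fish east fish east   [S → east]

S => east fish S => east fish east fish S => east fish east fish east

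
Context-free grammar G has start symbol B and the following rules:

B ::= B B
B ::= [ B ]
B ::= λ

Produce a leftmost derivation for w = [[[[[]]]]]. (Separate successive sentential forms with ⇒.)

B ⇒ [B] ⇒ [[B]] ⇒ [[[B]]] ⇒ [[[[B]]]] ⇒ [[[[BB]]]] ⇒ [[[[BBB]]]] ⇒ [[[[[B]BB]]]] ⇒ [[[[[]BB]]]] ⇒ [[[[[]B]]]] ⇒ [[[[[]]]]]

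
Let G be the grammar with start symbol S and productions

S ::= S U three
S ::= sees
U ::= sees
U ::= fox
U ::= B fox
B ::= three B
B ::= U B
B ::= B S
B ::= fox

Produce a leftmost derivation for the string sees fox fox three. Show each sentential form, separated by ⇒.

S ⇒ S U three ⇒ sees U three ⇒ sees B fox three ⇒ sees fox fox three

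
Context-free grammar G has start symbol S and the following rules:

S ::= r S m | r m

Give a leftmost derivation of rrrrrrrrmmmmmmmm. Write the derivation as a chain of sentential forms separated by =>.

S=>rSm=>rrSmm=>rrrSmmm=>rrrrSmmmm=>rrrrrSmmmmm=>rrrrrrSmmmmmm=>rrrrrrrSmmmmmmm=>rrrrrrrrmmmmmmmm

S => rSm   [S ::= r S m]
rSm => rrSmm   [S ::= r S m]
rrSmm => rrrSmmm   [S ::= r S m]
rrrSmmm => rrrrSmmmm   [S ::= r S m]
rrrrSmmmm => rrrrrSmmmmm   [S ::= r S m]
rrrrrSmmmmm => rrrrrrSmmmmmm   [S ::= r S m]
rrrrrrSmmmmmm => rrrrrrrSmmmmmmm   [S ::= r S m]
rrrrrrrSmmmmmmm => rrrrrrrrmmmmmmmm   [S ::= r m]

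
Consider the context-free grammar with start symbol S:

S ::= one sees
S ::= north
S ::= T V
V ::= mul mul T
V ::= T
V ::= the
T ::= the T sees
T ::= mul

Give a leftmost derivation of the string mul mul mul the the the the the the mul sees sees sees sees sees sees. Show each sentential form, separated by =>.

S => T V => mul V => mul mul mul T => mul mul mul the T sees => mul mul mul the the T sees sees => mul mul mul the the the T sees sees sees => mul mul mul the the the the T sees sees sees sees => mul mul mul the the the the the T sees sees sees sees sees => mul mul mul the the the the the the T sees sees sees sees sees sees => mul mul mul the the the the the the mul sees sees sees sees sees sees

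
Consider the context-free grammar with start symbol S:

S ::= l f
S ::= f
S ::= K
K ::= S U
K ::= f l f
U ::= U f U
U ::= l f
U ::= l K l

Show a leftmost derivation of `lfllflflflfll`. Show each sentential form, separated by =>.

S => K   [S ::= K]
K => SU   [K ::= S U]
SU => lfU   [S ::= l f]
lfU => lflKl   [U ::= l K l]
lflKl => lflSUl   [K ::= S U]
lflSUl => lflKUl   [S ::= K]
lflKUl => lflSUUl   [K ::= S U]
lflSUUl => lfllfUUl   [S ::= l f]
lfllfUUl => lfllflfUl   [U ::= l f]
lfllflfUl => lfllflflKll   [U ::= l K l]
lfllflflKll => lfllflflflfll   [K ::= f l f]

S=>K=>SU=>lfU=>lflKl=>lflSUl=>lflKUl=>lflSUUl=>lfllfUUl=>lfllflfUl=>lfllflflKll=>lfllflflflfll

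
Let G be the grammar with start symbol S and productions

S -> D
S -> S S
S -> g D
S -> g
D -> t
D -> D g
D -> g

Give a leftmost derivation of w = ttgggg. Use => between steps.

S=>SS=>DS=>tS=>tSS=>tDS=>ttS=>ttSS=>ttgDS=>ttggS=>ttgggD=>ttgggg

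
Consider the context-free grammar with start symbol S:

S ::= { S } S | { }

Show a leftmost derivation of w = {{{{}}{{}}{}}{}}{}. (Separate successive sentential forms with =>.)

S=>{S}S=>{{S}S}S=>{{{S}S}S}S=>{{{{}}S}S}S=>{{{{}}{S}S}S}S=>{{{{}}{{}}S}S}S=>{{{{}}{{}}{}}S}S=>{{{{}}{{}}{}}{}}S=>{{{{}}{{}}{}}{}}{}

S => {S}S   [S ::= { S } S]
{S}S => {{S}S}S   [S ::= { S } S]
{{S}S}S => {{{S}S}S}S   [S ::= { S } S]
{{{S}S}S}S => {{{{}}S}S}S   [S ::= { }]
{{{{}}S}S}S => {{{{}}{S}S}S}S   [S ::= { S } S]
{{{{}}{S}S}S}S => {{{{}}{{}}S}S}S   [S ::= { }]
{{{{}}{{}}S}S}S => {{{{}}{{}}{}}S}S   [S ::= { }]
{{{{}}{{}}{}}S}S => {{{{}}{{}}{}}{}}S   [S ::= { }]
{{{{}}{{}}{}}{}}S => {{{{}}{{}}{}}{}}{}   [S ::= { }]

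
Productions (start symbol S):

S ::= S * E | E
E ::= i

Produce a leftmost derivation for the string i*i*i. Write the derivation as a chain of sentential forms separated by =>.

S => S*E => S*E*E => E*E*E => i*E*E => i*i*E => i*i*i

S => S*E   [S ::= S * E]
S*E => S*E*E   [S ::= S * E]
S*E*E => E*E*E   [S ::= E]
E*E*E => i*E*E   [E ::= i]
i*E*E => i*i*E   [E ::= i]
i*i*E => i*i*i   [E ::= i]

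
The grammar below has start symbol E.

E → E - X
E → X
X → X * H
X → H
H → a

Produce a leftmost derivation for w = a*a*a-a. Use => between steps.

E => E-X => X-X => X*H-X => X*H*H-X => H*H*H-X => a*H*H-X => a*a*H-X => a*a*a-X => a*a*a-H => a*a*a-a

E => E-X   [E → E - X]
E-X => X-X   [E → X]
X-X => X*H-X   [X → X * H]
X*H-X => X*H*H-X   [X → X * H]
X*H*H-X => H*H*H-X   [X → H]
H*H*H-X => a*H*H-X   [H → a]
a*H*H-X => a*a*H-X   [H → a]
a*a*H-X => a*a*a-X   [H → a]
a*a*a-X => a*a*a-H   [X → H]
a*a*a-H => a*a*a-a   [H → a]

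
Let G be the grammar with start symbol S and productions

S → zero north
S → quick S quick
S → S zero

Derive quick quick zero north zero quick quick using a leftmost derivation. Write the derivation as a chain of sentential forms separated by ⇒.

S ⇒ quick S quick   [S → quick S quick]
quick S quick ⇒ quick quick S quick quick   [S → quick S quick]
quick quick S quick quick ⇒ quick quick S zero quick quick   [S → S zero]
quick quick S zero quick quick ⇒ quick quick zero north zero quick quick   [S → zero north]

S ⇒ quick S quick ⇒ quick quick S quick quick ⇒ quick quick S zero quick quick ⇒ quick quick zero north zero quick quick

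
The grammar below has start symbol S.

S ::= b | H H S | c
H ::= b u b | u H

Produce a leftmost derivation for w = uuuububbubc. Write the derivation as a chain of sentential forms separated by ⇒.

S⇒HHS⇒uHHS⇒uuHHS⇒uuuHHS⇒uuuuHHS⇒uuuububHS⇒uuuububbubS⇒uuuububbubc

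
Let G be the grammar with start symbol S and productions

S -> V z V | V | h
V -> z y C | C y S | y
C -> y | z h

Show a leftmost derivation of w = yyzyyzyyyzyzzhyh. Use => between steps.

S => VzV => CySzV => yySzV => yyVzVzV => yyzyCzVzV => yyzyyzVzV => yyzyyzCySzV => yyzyyzyySzV => yyzyyzyyVzVzV => yyzyyzyyyzVzV => yyzyyzyyyzyzV => yyzyyzyyyzyzCyS => yyzyyzyyyzyzzhyS => yyzyyzyyyzyzzhyh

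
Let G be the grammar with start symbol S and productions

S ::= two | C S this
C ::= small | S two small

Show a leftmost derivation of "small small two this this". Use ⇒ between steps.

S ⇒ C S this ⇒ small S this ⇒ small C S this this ⇒ small small S this this ⇒ small small two this this

S ⇒ C S this   [S ::= C S this]
C S this ⇒ small S this   [C ::= small]
small S this ⇒ small C S this this   [S ::= C S this]
small C S this this ⇒ small small S this this   [C ::= small]
small small S this this ⇒ small small two this this   [S ::= two]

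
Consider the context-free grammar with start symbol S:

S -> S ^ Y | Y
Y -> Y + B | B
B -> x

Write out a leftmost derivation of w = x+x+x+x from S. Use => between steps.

S=>Y=>Y+B=>Y+B+B=>Y+B+B+B=>B+B+B+B=>x+B+B+B=>x+x+B+B=>x+x+x+B=>x+x+x+x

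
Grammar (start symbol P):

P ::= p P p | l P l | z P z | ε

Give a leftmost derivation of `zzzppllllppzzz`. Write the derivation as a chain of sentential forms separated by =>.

P => zPz => zzPzz => zzzPzzz => zzzpPpzzz => zzzppPppzzz => zzzpplPlppzzz => zzzppllPllppzzz => zzzppllllppzzz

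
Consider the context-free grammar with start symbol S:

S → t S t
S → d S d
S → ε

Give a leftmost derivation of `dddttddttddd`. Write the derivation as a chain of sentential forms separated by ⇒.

S ⇒ dSd ⇒ ddSdd ⇒ dddSddd ⇒ dddtStddd ⇒ dddttSttddd ⇒ dddttdSdttddd ⇒ dddttddttddd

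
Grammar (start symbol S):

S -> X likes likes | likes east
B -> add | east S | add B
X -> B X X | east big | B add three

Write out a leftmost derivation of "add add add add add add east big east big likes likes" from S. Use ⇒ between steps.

S ⇒ X likes likes ⇒ B X X likes likes ⇒ add B X X likes likes ⇒ add add B X X likes likes ⇒ add add add B X X likes likes ⇒ add add add add B X X likes likes ⇒ add add add add add B X X likes likes ⇒ add add add add add add X X likes likes ⇒ add add add add add add east big X likes likes ⇒ add add add add add add east big east big likes likes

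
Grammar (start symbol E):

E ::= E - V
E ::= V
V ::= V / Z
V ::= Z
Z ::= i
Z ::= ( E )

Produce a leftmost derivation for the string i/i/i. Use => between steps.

E => V => V/Z => V/Z/Z => Z/Z/Z => i/Z/Z => i/i/Z => i/i/i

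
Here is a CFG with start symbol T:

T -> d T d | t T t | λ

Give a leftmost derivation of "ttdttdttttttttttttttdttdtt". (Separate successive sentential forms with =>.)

T => tTt => ttTtt => ttdTdtt => ttdtTtdtt => ttdttTttdtt => ttdttdTdttdtt => ttdttdtTtdttdtt => ttdttdttTttdttdtt => ttdttdtttTtttdttdtt => ttdttdttttTttttdttdtt => ttdttdtttttTtttttdttdtt => ttdttdttttttTttttttdttdtt => ttdttdtttttttTtttttttdttdtt => ttdttdttttttttttttttdttdtt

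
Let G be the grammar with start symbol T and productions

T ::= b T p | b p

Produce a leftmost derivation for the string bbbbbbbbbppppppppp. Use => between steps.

T => bTp => bbTpp => bbbTppp => bbbbTpppp => bbbbbTppppp => bbbbbbTpppppp => bbbbbbbTppppppp => bbbbbbbbTpppppppp => bbbbbbbbbppppppppp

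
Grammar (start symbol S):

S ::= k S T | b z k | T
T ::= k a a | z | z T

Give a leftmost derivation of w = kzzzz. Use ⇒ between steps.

S ⇒ kST ⇒ kTT ⇒ kzTT ⇒ kzzTT ⇒ kzzzT ⇒ kzzzz

S ⇒ kST   [S ::= k S T]
kST ⇒ kTT   [S ::= T]
kTT ⇒ kzTT   [T ::= z T]
kzTT ⇒ kzzTT   [T ::= z T]
kzzTT ⇒ kzzzT   [T ::= z]
kzzzT ⇒ kzzzz   [T ::= z]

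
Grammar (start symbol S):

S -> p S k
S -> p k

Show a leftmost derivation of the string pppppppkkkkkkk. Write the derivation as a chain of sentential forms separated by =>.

S => pSk => ppSkk => pppSkkk => ppppSkkkk => pppppSkkkkk => ppppppSkkkkkk => pppppppkkkkkkk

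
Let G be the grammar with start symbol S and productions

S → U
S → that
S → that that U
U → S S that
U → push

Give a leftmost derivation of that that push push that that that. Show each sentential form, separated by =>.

S => that that U => that that S S that => that that U S that => that that S S that S that => that that U S that S that => that that push S that S that => that that push U that S that => that that push push that S that => that that push push that that that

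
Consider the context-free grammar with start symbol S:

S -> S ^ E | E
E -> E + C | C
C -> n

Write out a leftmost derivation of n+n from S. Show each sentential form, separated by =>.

S => E   [S -> E]
E => E+C   [E -> E + C]
E+C => C+C   [E -> C]
C+C => n+C   [C -> n]
n+C => n+n   [C -> n]

S=>E=>E+C=>C+C=>n+C=>n+n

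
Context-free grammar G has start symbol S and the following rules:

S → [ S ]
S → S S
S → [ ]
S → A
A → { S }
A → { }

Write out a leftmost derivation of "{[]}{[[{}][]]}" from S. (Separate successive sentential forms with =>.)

S=>SS=>AS=>{S}S=>{[]}S=>{[]}A=>{[]}{S}=>{[]}{[S]}=>{[]}{[SS]}=>{[]}{[[S]S]}=>{[]}{[[A]S]}=>{[]}{[[{}]S]}=>{[]}{[[{}][]]}

S => SS   [S → S S]
SS => AS   [S → A]
AS => {S}S   [A → { S }]
{S}S => {[]}S   [S → [ ]]
{[]}S => {[]}A   [S → A]
{[]}A => {[]}{S}   [A → { S }]
{[]}{S} => {[]}{[S]}   [S → [ S ]]
{[]}{[S]} => {[]}{[SS]}   [S → S S]
{[]}{[SS]} => {[]}{[[S]S]}   [S → [ S ]]
{[]}{[[S]S]} => {[]}{[[A]S]}   [S → A]
{[]}{[[A]S]} => {[]}{[[{}]S]}   [A → { }]
{[]}{[[{}]S]} => {[]}{[[{}][]]}   [S → [ ]]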